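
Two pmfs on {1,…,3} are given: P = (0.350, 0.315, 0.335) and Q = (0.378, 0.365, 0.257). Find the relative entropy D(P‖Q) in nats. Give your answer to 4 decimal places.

D(P‖Q) = Σ p·ln(p/q).
  0.350·ln(0.350/0.378) = -0.02694
  0.315·ln(0.315/0.365) = -0.04641
  0.335·ln(0.335/0.257) = 0.08879
D(P‖Q) = 0.0154 nats.

0.0154 nats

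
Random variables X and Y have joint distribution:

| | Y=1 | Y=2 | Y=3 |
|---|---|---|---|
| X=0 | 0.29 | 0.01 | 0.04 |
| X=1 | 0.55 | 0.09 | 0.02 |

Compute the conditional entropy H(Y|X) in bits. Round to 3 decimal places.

Chain rule: H(Y|X) = H(X,Y) − H(X).
Marginals: p(X) = (0.3400, 0.6600), p(Y) = (0.8400, 0.1000, 0.0600).
H(X,Y) = 1.6700 bits; H(X) = 0.9248 bits.
H(Y|X) = 1.6700 − 0.9248 = 0.745 bits.

0.745 bits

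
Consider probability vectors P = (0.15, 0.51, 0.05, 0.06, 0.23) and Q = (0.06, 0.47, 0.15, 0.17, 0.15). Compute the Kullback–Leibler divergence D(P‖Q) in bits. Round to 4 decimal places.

D(P‖Q) = Σ p·log₂(p/q).
  0.15·log₂(0.15/0.06) = 0.19829
  0.51·log₂(0.51/0.47) = 0.06010
  0.05·log₂(0.05/0.15) = -0.07925
  0.06·log₂(0.06/0.17) = -0.09015
  0.23·log₂(0.23/0.15) = 0.14183
D(P‖Q) = 0.2308 bits.

0.2308 bits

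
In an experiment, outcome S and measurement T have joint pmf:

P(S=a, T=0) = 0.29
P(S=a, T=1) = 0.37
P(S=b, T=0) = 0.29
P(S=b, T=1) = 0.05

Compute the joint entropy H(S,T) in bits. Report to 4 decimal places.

H(S,T) = −Σ p(x,y)·log₂ p(x,y) over all 4 cells.
  cell (a,0): −0.29·log₂0.29 = 0.51790
  cell (a,1): −0.37·log₂0.37 = 0.53073
  cell (b,0): −0.29·log₂0.29 = 0.51790
  cell (b,1): −0.05·log₂0.05 = 0.21610
Sum = 1.7826 bits.

1.7826 bits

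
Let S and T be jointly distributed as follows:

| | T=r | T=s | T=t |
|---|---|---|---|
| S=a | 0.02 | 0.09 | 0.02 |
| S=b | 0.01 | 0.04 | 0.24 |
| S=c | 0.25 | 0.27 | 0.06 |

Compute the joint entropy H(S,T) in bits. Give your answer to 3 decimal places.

H(S,T) = −Σ p(x,y)·log₂ p(x,y) over all 9 cells.
  cell (a,r): −0.02·log₂0.02 = 0.1129
  cell (a,s): −0.09·log₂0.09 = 0.3127
  cell (a,t): −0.02·log₂0.02 = 0.1129
  cell (b,r): −0.01·log₂0.01 = 0.0664
  cell (b,s): −0.04·log₂0.04 = 0.1858
  cell (b,t): −0.24·log₂0.24 = 0.4941
  cell (c,r): −0.25·log₂0.25 = 0.5000
  cell (c,s): −0.27·log₂0.27 = 0.5100
  cell (c,t): −0.06·log₂0.06 = 0.2435
Sum = 2.538 bits.

2.538 bits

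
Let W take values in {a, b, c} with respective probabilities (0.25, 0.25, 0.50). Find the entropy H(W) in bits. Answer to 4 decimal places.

1.5000 bits

H(W) = −Σ p·log₂ p.
  −(0.25)·log₂(0.25) = 0.50000
  −(0.25)·log₂(0.25) = 0.50000
  −(0.50)·log₂(0.50) = 0.50000
Sum: 0.50000 + 0.50000 + 0.50000 = 1.5000 bits.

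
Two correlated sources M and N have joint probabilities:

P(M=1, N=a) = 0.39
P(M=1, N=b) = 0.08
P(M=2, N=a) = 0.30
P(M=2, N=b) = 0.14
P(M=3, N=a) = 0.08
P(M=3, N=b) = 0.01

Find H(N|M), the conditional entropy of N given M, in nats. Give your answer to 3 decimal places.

0.521 nats

Marginals: p(M) = (0.4700, 0.4400, 0.0900), p(N) = (0.7700, 0.2300).
H(N|M) = Σ p(M) · H(N|M=·).
  M=1: p=0.4700, H(N|M=1) = 0.4562
  M=2: p=0.4400, H(N|M=2) = 0.6255
  M=3: p=0.0900, H(N|M=3) = 0.3488
Weighted sum = 0.521 nats.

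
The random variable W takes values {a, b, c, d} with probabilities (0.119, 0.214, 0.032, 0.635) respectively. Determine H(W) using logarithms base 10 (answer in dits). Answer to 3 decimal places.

H(W) = −Σ p·log₁₀ p.
  −(0.119)·log₁₀(0.119) = 0.1100
  −(0.214)·log₁₀(0.214) = 0.1433
  −(0.032)·log₁₀(0.032) = 0.0478
  −(0.635)·log₁₀(0.635) = 0.1252
Sum: 0.1100 + 0.1433 + 0.0478 + 0.1252 = 0.426 dits.

0.426 dits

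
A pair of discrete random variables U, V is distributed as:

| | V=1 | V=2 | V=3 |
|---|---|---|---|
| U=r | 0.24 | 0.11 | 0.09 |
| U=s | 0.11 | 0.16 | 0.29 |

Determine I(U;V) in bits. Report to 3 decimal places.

0.112 bits

Marginals: p(U) = (0.4400, 0.5600), p(V) = (0.3500, 0.2700, 0.3800).
I(U;V) = Σ p(x,y)·log₂[p(x,y)/(p(x)p(y))].
  (r,1): 0.24·log₂(1.5584) = 0.1536
  (r,2): 0.11·log₂(0.9259) = -0.0122
  (r,3): 0.09·log₂(0.5383) = -0.0804
  (s,1): 0.11·log₂(0.5612) = -0.0917
  (s,2): 0.16·log₂(1.0582) = 0.0131
  (s,3): 0.29·log₂(1.3628) = 0.1295
Sum = 0.112 bits.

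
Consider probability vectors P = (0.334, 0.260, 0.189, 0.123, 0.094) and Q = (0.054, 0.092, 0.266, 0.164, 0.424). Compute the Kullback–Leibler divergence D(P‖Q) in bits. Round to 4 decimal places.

0.9192 bits

D(P‖Q) = Σ p·log₂(p/q).
  0.334·log₂(0.334/0.054) = 0.87802
  0.260·log₂(0.260/0.092) = 0.38969
  0.189·log₂(0.189/0.266) = -0.09318
  0.123·log₂(0.123/0.164) = -0.05105
  0.094·log₂(0.094/0.424) = -0.20429
D(P‖Q) = 0.9192 bits.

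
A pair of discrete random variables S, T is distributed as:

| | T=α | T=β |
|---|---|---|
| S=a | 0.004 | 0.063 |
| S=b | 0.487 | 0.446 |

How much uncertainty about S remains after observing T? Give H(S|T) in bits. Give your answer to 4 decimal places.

Chain rule: H(S|T) = H(S,T) − H(T).
Marginals: p(S) = (0.0670, 0.9330), p(T) = (0.4910, 0.5090).
H(S,T) = 1.3082 bits; H(T) = 0.9998 bits.
H(S|T) = 1.3082 − 0.9998 = 0.3084 bits.

0.3084 bits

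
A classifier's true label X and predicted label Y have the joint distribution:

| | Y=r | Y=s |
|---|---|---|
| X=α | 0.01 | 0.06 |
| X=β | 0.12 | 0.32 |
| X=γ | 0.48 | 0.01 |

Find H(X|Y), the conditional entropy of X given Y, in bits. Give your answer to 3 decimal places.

0.813 bits

Marginals: p(X) = (0.0700, 0.4400, 0.4900), p(Y) = (0.6100, 0.3900).
H(X|Y) = Σ p(Y) · H(X|Y=·).
  Y=r: p=0.6100, H(X|Y=r) = 0.8308
  Y=s: p=0.3900, H(X|Y=s) = 0.7852
Weighted sum = 0.813 bits.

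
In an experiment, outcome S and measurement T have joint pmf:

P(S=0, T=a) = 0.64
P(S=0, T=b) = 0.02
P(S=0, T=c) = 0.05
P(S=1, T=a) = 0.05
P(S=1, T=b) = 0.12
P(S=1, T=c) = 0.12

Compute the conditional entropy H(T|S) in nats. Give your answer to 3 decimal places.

0.570 nats

Marginals: p(S) = (0.7100, 0.2900), p(T) = (0.6900, 0.1400, 0.1700).
H(T|S) = Σ p(S) · H(T|S=·).
  S=0: p=0.7100, H(T|S=0) = 0.3810
  S=1: p=0.2900, H(T|S=1) = 1.0333
Weighted sum = 0.570 nats.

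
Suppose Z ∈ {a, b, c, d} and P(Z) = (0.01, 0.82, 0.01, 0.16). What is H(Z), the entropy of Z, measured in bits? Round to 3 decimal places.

0.791 bits

H(Z) = −Σ p·log₂ p.
  −(0.01)·log₂(0.01) = 0.0664
  −(0.82)·log₂(0.82) = 0.2348
  −(0.01)·log₂(0.01) = 0.0664
  −(0.16)·log₂(0.16) = 0.4230
Sum: 0.0664 + 0.2348 + 0.0664 + 0.4230 = 0.791 bits.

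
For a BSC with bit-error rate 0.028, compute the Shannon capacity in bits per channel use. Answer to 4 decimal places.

Binary symmetric channel: C = 1 − h₂(ε) where h₂ is the binary entropy function.
h₂(0.028) = −0.028·log₂0.028 − 0.972·log₂0.972 = 0.1843.
C = 1 − 0.1843 = 0.8157 bits per channel use.

0.8157 bits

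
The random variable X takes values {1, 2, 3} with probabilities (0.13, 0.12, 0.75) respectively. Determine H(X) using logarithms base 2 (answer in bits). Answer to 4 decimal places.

H(X) = −Σ p·log₂ p.
  −(0.13)·log₂(0.13) = 0.38264
  −(0.12)·log₂(0.12) = 0.36707
  −(0.75)·log₂(0.75) = 0.31128
Sum: 0.38264 + 0.36707 + 0.31128 = 1.0610 bits.

1.0610 bits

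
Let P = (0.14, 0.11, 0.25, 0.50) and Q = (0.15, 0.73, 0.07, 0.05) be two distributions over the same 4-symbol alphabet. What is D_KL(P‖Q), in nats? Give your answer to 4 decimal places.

D(P‖Q) = Σ p·ln(p/q).
  0.14·ln(0.14/0.15) = -0.00966
  0.11·ln(0.11/0.73) = -0.20818
  0.25·ln(0.25/0.07) = 0.31824
  0.50·ln(0.50/0.05) = 1.15129
D(P‖Q) = 1.2517 nats.

1.2517 nats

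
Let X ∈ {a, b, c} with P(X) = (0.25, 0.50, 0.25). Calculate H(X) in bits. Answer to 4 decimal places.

1.5000 bits

H(X) = −Σ p·log₂ p.
  −(0.25)·log₂(0.25) = 0.50000
  −(0.50)·log₂(0.50) = 0.50000
  −(0.25)·log₂(0.25) = 0.50000
Sum: 0.50000 + 0.50000 + 0.50000 = 1.5000 bits.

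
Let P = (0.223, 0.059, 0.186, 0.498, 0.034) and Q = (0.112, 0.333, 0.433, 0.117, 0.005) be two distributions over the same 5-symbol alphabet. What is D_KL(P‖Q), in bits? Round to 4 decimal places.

0.9822 bits

D(P‖Q) = Σ p·log₂(p/q).
  0.223·log₂(0.223/0.112) = 0.22156
  0.059·log₂(0.059/0.333) = -0.14731
  0.186·log₂(0.186/0.433) = -0.22675
  0.498·log₂(0.498/0.117) = 1.04064
  0.034·log₂(0.034/0.005) = 0.09403
D(P‖Q) = 0.9822 bits.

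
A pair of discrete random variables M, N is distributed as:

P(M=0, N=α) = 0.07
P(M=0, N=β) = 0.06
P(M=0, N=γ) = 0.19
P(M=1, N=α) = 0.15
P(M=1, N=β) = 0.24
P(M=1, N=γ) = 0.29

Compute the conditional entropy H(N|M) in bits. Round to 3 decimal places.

1.486 bits

Chain rule: H(N|M) = H(M,N) − H(M).
Marginals: p(M) = (0.3200, 0.6800), p(N) = (0.2200, 0.3000, 0.4800).
H(M,N) = 2.3899 bits; H(M) = 0.9044 bits.
H(N|M) = 2.3899 − 0.9044 = 1.486 bits.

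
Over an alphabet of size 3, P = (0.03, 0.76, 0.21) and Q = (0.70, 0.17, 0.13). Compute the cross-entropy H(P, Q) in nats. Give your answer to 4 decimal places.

1.7858 nats

H(P,Q) = −Σ p·ln q.
  −0.03·ln(0.70) = 0.01070
  −0.76·ln(0.17) = 1.34669
  −0.21·ln(0.13) = 0.42845
H(P,Q) = 1.7858 nats.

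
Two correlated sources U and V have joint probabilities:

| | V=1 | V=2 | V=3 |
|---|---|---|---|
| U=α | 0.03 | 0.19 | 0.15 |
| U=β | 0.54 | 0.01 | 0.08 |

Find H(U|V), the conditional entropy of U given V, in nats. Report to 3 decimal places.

Marginals: p(U) = (0.3700, 0.6300), p(V) = (0.5700, 0.2000, 0.2300).
H(U|V) = Σ p(V) · H(U|V=·).
  V=1: p=0.5700, H(U|V=1) = 0.2062
  V=2: p=0.2000, H(U|V=2) = 0.1985
  V=3: p=0.2300, H(U|V=3) = 0.6461
Weighted sum = 0.306 nats.

0.306 nats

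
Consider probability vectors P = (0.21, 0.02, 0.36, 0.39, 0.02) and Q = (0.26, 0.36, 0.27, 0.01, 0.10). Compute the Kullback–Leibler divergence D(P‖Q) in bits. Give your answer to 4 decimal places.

D(P‖Q) = Σ p·log₂(p/q).
  0.21·log₂(0.21/0.26) = -0.06471
  0.02·log₂(0.02/0.36) = -0.08340
  0.36·log₂(0.36/0.27) = 0.14941
  0.39·log₂(0.39/0.01) = 2.06131
  0.02·log₂(0.02/0.10) = -0.04644
D(P‖Q) = 2.0162 bits.

2.0162 bits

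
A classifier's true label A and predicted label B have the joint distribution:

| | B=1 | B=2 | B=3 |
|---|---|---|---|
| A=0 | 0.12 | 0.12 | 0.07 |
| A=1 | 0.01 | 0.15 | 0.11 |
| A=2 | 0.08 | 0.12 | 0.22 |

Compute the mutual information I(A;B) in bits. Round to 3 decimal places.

0.122 bits

Marginals: p(A) = (0.3100, 0.2700, 0.4200), p(B) = (0.2100, 0.3900, 0.4000).
I(A;B) = Σ p(x,y)·log₂[p(x,y)/(p(x)p(y))].
  (0,1): 0.12·log₂(1.8433) = 0.1059
  (0,2): 0.12·log₂(0.9926) = -0.0013
  (0,3): 0.07·log₂(0.5645) = -0.0577
  (1,1): 0.01·log₂(0.1764) = -0.0250
  (1,2): 0.15·log₂(1.4245) = 0.0766
  (1,3): 0.11·log₂(1.0185) = 0.0029
  (2,1): 0.08·log₂(0.9070) = -0.0113
  (2,2): 0.12·log₂(0.7326) = -0.0539
  (2,3): 0.22·log₂(1.3095) = 0.0856
Sum = 0.122 bits.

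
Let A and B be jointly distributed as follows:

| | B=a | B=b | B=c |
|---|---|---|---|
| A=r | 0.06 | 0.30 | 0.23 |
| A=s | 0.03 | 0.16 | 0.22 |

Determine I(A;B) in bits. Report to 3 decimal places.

0.015 bits

Marginals: p(A) = (0.5900, 0.4100), p(B) = (0.0900, 0.4600, 0.4500).
I(A;B) = Σ p(x,y)·log₂[p(x,y)/(p(x)p(y))].
  (r,a): 0.06·log₂(1.1299) = 0.0106
  (r,b): 0.30·log₂(1.1054) = 0.0434
  (r,c): 0.23·log₂(0.8663) = -0.0476
  (s,a): 0.03·log₂(0.8130) = -0.0090
  (s,b): 0.16·log₂(0.8484) = -0.0380
  (s,c): 0.22·log₂(1.1924) = 0.0559
Sum = 0.015 bits.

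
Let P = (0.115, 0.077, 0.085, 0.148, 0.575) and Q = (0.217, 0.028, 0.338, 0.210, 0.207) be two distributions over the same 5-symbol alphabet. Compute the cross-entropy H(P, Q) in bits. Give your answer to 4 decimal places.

H(P,Q) = −Σ p·log₂ q.
  −0.115·log₂(0.217) = 0.25349
  −0.077·log₂(0.028) = 0.39720
  −0.085·log₂(0.338) = 0.13302
  −0.148·log₂(0.210) = 0.33323
  −0.575·log₂(0.207) = 1.30657
H(P,Q) = 2.4235 bits.

2.4235 bits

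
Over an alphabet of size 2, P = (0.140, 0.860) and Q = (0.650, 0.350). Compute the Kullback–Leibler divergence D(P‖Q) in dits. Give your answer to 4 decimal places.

0.2424 dits

D(P‖Q) = Σ p·log₁₀(p/q).
  0.140·log₁₀(0.140/0.650) = -0.09335
  0.860·log₁₀(0.860/0.350) = 0.33577
D(P‖Q) = 0.2424 dits.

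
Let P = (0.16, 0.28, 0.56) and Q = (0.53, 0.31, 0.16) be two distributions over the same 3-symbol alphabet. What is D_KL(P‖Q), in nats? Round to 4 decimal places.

D(P‖Q) = Σ p·ln(p/q).
  0.16·ln(0.16/0.53) = -0.19163
  0.28·ln(0.28/0.31) = -0.02850
  0.56·ln(0.56/0.16) = 0.70155
D(P‖Q) = 0.4814 nats.

0.4814 nats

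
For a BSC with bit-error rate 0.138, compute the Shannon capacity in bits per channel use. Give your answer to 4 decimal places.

0.4210 bits

Binary symmetric channel: C = 1 − h₂(ε) where h₂ is the binary entropy function.
h₂(0.138) = −0.138·log₂0.138 − 0.862·log₂0.862 = 0.5790.
C = 1 − 0.5790 = 0.4210 bits per channel use.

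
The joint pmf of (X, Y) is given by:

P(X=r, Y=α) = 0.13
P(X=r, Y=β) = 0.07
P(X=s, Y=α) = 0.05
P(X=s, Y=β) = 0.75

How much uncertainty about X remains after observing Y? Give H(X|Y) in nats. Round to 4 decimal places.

Marginals: p(X) = (0.2000, 0.8000), p(Y) = (0.1800, 0.8200).
H(X|Y) = Σ p(Y) · H(X|Y=·).
  Y=α: p=0.1800, H(X|Y=α) = 0.5908
  Y=β: p=0.8200, H(X|Y=β) = 0.2917
Weighted sum = 0.3455 nats.

0.3455 nats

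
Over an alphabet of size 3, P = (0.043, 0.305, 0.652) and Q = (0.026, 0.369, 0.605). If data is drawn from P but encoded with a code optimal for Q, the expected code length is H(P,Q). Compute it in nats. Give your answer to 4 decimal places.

H(P,Q) = −Σ p·ln q.
  −0.043·ln(0.026) = 0.15694
  −0.305·ln(0.369) = 0.30407
  −0.652·ln(0.605) = 0.32765
H(P,Q) = 0.7887 nats.

0.7887 nats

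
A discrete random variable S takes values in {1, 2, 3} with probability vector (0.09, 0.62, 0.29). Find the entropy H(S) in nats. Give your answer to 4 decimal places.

0.8721 nats

H(S) = −Σ p·ln p.
  −(0.09)·ln(0.09) = 0.21672
  −(0.62)·ln(0.62) = 0.29638
  −(0.29)·ln(0.29) = 0.35898
Sum: 0.21672 + 0.29638 + 0.35898 = 0.8721 nats.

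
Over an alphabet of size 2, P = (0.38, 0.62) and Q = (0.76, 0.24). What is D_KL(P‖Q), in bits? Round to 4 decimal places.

D(P‖Q) = Σ p·log₂(p/q).
  0.38·log₂(0.38/0.76) = -0.38000
  0.62·log₂(0.62/0.24) = 0.84892
D(P‖Q) = 0.4689 bits.

0.4689 bits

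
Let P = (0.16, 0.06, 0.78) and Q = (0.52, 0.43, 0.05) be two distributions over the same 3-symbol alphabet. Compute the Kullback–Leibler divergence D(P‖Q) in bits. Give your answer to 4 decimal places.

D(P‖Q) = Σ p·log₂(p/q).
  0.16·log₂(0.16/0.52) = -0.27207
  0.06·log₂(0.06/0.43) = -0.17048
  0.78·log₂(0.78/0.05) = 3.09151
D(P‖Q) = 2.6490 bits.

2.6490 bits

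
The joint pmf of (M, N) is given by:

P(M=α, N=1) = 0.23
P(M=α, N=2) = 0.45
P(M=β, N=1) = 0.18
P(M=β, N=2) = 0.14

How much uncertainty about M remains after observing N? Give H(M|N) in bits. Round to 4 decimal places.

0.8720 bits

Marginals: p(M) = (0.6800, 0.3200), p(N) = (0.4100, 0.5900).
H(M|N) = Σ p(N) · H(M|N=·).
  N=1: p=0.4100, H(M|N=1) = 0.9892
  N=2: p=0.5900, H(M|N=2) = 0.7905
Weighted sum = 0.8720 bits.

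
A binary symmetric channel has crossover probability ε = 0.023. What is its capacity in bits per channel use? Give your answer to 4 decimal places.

Binary symmetric channel: C = 1 − h₂(ε) where h₂ is the binary entropy function.
h₂(0.023) = −0.023·log₂0.023 − 0.977·log₂0.977 = 0.1580.
C = 1 − 0.1580 = 0.8420 bits per channel use.

0.8420 bits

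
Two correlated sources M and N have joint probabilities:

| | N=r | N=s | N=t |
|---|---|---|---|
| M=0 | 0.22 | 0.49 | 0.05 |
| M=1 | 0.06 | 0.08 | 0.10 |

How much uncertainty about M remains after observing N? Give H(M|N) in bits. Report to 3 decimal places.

0.681 bits

Marginals: p(M) = (0.7600, 0.2400), p(N) = (0.2800, 0.5700, 0.1500).
H(M|N) = Σ p(N) · H(M|N=·).
  N=r: p=0.2800, H(M|N=r) = 0.7496
  N=s: p=0.5700, H(M|N=s) = 0.5852
  N=t: p=0.1500, H(M|N=t) = 0.9183
Weighted sum = 0.681 bits.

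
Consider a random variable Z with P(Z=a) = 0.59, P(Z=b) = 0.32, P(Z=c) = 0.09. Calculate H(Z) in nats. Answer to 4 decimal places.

0.8926 nats

H(Z) = −Σ p·ln p.
  −(0.59)·ln(0.59) = 0.31130
  −(0.32)·ln(0.32) = 0.36462
  −(0.09)·ln(0.09) = 0.21672
Sum: 0.31130 + 0.36462 + 0.21672 = 0.8926 nats.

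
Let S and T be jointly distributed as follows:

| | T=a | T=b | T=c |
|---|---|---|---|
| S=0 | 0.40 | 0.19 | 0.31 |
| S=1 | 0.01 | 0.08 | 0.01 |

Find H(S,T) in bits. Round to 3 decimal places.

1.932 bits

H(S,T) = −Σ p(x,y)·log₂ p(x,y) over all 6 cells.
  cell (0,a): −0.40·log₂0.40 = 0.5288
  cell (0,b): −0.19·log₂0.19 = 0.4552
  cell (0,c): −0.31·log₂0.31 = 0.5238
  cell (1,a): −0.01·log₂0.01 = 0.0664
  cell (1,b): −0.08·log₂0.08 = 0.2915
  cell (1,c): −0.01·log₂0.01 = 0.0664
Sum = 1.932 bits.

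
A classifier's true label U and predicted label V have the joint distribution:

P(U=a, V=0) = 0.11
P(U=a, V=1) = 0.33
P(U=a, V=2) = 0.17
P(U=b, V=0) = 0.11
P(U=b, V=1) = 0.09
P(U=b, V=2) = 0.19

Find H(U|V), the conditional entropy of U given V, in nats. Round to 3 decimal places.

0.620 nats

Marginals: p(U) = (0.6100, 0.3900), p(V) = (0.2200, 0.4200, 0.3600).
H(U|V) = Σ p(V) · H(U|V=·).
  V=0: p=0.2200, H(U|V=0) = 0.6931
  V=1: p=0.4200, H(U|V=1) = 0.5196
  V=2: p=0.3600, H(U|V=2) = 0.6916
Weighted sum = 0.620 nats.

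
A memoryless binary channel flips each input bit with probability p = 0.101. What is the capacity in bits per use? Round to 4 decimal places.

Binary symmetric channel: C = 1 − h₂(ε) where h₂ is the binary entropy function.
h₂(0.101) = −0.101·log₂0.101 − 0.899·log₂0.899 = 0.4722.
C = 1 − 0.4722 = 0.5278 bits per channel use.

0.5278 bits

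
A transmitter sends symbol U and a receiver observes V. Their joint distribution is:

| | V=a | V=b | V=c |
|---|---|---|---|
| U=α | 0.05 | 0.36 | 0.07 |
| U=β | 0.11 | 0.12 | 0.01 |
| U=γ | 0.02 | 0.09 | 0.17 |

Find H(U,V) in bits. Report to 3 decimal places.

2.659 bits

H(U,V) = −Σ p(x,y)·log₂ p(x,y) over all 9 cells.
  cell (α,a): −0.05·log₂0.05 = 0.2161
  cell (α,b): −0.36·log₂0.36 = 0.5306
  cell (α,c): −0.07·log₂0.07 = 0.2686
  cell (β,a): −0.11·log₂0.11 = 0.3503
  cell (β,b): −0.12·log₂0.12 = 0.3671
  cell (β,c): −0.01·log₂0.01 = 0.0664
  cell (γ,a): −0.02·log₂0.02 = 0.1129
  cell (γ,b): −0.09·log₂0.09 = 0.3127
  cell (γ,c): −0.17·log₂0.17 = 0.4346
Sum = 2.659 bits.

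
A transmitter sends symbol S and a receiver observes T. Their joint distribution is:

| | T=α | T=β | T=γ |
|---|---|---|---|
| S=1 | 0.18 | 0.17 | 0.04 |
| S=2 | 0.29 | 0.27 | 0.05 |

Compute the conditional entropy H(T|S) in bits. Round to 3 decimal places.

Marginals: p(S) = (0.3900, 0.6100), p(T) = (0.4700, 0.4400, 0.0900).
H(T|S) = Σ p(S) · H(T|S=·).
  S=1: p=0.3900, H(T|S=1) = 1.3740
  S=2: p=0.6100, H(T|S=2) = 1.3263
Weighted sum = 1.345 bits.

1.345 bits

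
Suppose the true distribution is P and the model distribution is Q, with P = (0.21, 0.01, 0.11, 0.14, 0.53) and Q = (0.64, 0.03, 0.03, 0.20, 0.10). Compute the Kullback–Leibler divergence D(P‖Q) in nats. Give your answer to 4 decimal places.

0.7319 nats

D(P‖Q) = Σ p·ln(p/q).
  0.21·ln(0.21/0.64) = -0.23402
  0.01·ln(0.01/0.03) = -0.01099
  0.11·ln(0.11/0.03) = 0.14292
  0.14·ln(0.14/0.20) = -0.04993
  0.53·ln(0.53/0.10) = 0.88388
D(P‖Q) = 0.7319 nats.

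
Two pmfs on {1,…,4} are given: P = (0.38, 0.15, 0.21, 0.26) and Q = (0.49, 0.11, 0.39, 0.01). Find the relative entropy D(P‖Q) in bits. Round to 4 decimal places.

D(P‖Q) = Σ p·log₂(p/q).
  0.38·log₂(0.38/0.49) = -0.13938
  0.15·log₂(0.15/0.11) = 0.06712
  0.21·log₂(0.21/0.39) = -0.18755
  0.26·log₂(0.26/0.01) = 1.22211
D(P‖Q) = 0.9623 bits.

0.9623 bits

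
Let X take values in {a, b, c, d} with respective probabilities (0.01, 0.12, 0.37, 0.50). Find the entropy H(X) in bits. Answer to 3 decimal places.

H(X) = −Σ p·log₂ p.
  −(0.01)·log₂(0.01) = 0.0664
  −(0.12)·log₂(0.12) = 0.3671
  −(0.37)·log₂(0.37) = 0.5307
  −(0.50)·log₂(0.50) = 0.5000
Sum: 0.0664 + 0.3671 + 0.5307 + 0.5000 = 1.464 bits.

1.464 bits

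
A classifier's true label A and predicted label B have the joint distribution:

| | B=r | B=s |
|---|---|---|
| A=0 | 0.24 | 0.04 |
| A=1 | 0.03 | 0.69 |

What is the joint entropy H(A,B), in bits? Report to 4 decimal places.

1.2010 bits

H(A,B) = −Σ p(x,y)·log₂ p(x,y) over all 4 cells.
  cell (0,r): −0.24·log₂0.24 = 0.49413
  cell (0,s): −0.04·log₂0.04 = 0.18575
  cell (1,r): −0.03·log₂0.03 = 0.15177
  cell (1,s): −0.69·log₂0.69 = 0.36938
Sum = 1.2010 bits.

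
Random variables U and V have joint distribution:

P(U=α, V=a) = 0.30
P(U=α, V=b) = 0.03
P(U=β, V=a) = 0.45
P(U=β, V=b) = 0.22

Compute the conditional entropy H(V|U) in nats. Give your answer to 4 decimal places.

Marginals: p(U) = (0.3300, 0.6700), p(V) = (0.7500, 0.2500).
H(V|U) = Σ p(U) · H(V|U=·).
  U=α: p=0.3300, H(V|U=α) = 0.3046
  U=β: p=0.6700, H(V|U=β) = 0.6330
Weighted sum = 0.5246 nats.

0.5246 nats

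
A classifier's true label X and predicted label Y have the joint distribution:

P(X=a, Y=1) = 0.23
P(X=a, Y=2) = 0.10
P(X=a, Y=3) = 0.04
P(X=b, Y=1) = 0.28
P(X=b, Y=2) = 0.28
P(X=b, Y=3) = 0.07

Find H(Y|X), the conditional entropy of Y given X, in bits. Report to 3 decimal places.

Marginals: p(X) = (0.3700, 0.6300), p(Y) = (0.5100, 0.3800, 0.1100).
H(Y|X) = Σ p(X) · H(Y|X=·).
  X=a: p=0.3700, H(Y|X=a) = 1.2835
  X=b: p=0.6300, H(Y|X=b) = 1.3921
Weighted sum = 1.352 bits.

1.352 bits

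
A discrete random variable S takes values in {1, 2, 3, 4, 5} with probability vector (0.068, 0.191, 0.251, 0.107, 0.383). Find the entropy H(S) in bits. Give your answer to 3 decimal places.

2.096 bits

H(S) = −Σ p·log₂ p.
  −(0.068)·log₂(0.068) = 0.2637
  −(0.191)·log₂(0.191) = 0.4562
  −(0.251)·log₂(0.251) = 0.5006
  −(0.107)·log₂(0.107) = 0.3450
  −(0.383)·log₂(0.383) = 0.5303
Sum: 0.2637 + 0.4562 + 0.5006 + 0.3450 + 0.5303 = 2.096 bits.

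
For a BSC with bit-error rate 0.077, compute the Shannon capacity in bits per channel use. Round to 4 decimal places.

0.6085 bits

Binary symmetric channel: C = 1 − h₂(ε) where h₂ is the binary entropy function.
h₂(0.077) = −0.077·log₂0.077 − 0.923·log₂0.923 = 0.3915.
C = 1 − 0.3915 = 0.6085 bits per channel use.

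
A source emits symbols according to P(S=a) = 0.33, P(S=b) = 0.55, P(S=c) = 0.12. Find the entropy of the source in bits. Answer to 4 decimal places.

H(S) = −Σ p·log₂ p.
  −(0.33)·log₂(0.33) = 0.52782
  −(0.55)·log₂(0.55) = 0.47437
  −(0.12)·log₂(0.12) = 0.36707
Sum: 0.52782 + 0.47437 + 0.36707 = 1.3693 bits.

1.3693 bits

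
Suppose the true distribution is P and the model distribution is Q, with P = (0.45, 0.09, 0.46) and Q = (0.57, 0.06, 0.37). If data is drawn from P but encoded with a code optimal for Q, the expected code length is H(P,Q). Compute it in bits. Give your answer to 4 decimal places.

1.3901 bits

H(P,Q) = −Σ p·log₂ q.
  −0.45·log₂(0.57) = 0.36493
  −0.09·log₂(0.06) = 0.36530
  −0.46·log₂(0.37) = 0.65983
H(P,Q) = 1.3901 bits.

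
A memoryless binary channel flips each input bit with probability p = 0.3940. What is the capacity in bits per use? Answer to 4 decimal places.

0.0327 bits

Binary symmetric channel: C = 1 − h₂(ε) where h₂ is the binary entropy function.
h₂(0.3940) = −0.3940·log₂0.3940 − 0.6060·log₂0.6060 = 0.9673.
C = 1 − 0.9673 = 0.0327 bits per channel use.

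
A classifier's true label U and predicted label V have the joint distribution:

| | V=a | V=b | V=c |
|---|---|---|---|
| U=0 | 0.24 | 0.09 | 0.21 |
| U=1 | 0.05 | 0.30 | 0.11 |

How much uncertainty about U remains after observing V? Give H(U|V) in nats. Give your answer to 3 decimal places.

Chain rule: H(U|V) = H(U,V) − H(V).
Marginals: p(U) = (0.5400, 0.4600), p(V) = (0.2900, 0.3900, 0.3200).
H(U,V) = 1.6407 nats; H(V) = 1.0908 nats.
H(U|V) = 1.6407 − 1.0908 = 0.550 nats.

0.550 nats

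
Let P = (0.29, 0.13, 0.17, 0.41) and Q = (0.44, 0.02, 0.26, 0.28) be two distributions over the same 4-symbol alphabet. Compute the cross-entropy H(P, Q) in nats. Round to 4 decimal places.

H(P,Q) = −Σ p·ln q.
  −0.29·ln(0.44) = 0.23808
  −0.13·ln(0.02) = 0.50856
  −0.17·ln(0.26) = 0.22900
  −0.41·ln(0.28) = 0.52192
H(P,Q) = 1.4976 nats.

1.4976 nats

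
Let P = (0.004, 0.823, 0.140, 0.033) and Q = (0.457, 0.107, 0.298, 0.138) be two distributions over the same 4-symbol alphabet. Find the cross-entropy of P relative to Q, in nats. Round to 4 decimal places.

H(P,Q) = −Σ p·ln q.
  −0.004·ln(0.457) = 0.00313
  −0.823·ln(0.107) = 1.83934
  −0.140·ln(0.298) = 0.16949
  −0.033·ln(0.138) = 0.06536
H(P,Q) = 2.0773 nats.

2.0773 nats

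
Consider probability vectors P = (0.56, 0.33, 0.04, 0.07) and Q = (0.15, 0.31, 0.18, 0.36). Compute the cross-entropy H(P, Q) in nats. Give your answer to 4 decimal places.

1.5890 nats

H(P,Q) = −Σ p·ln q.
  −0.56·ln(0.15) = 1.06239
  −0.33·ln(0.31) = 0.38649
  −0.04·ln(0.18) = 0.06859
  −0.07·ln(0.36) = 0.07152
H(P,Q) = 1.5890 nats.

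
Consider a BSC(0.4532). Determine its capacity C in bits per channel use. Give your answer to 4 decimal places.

Binary symmetric channel: C = 1 − h₂(ε) where h₂ is the binary entropy function.
h₂(0.4532) = −0.4532·log₂0.4532 − 0.5468·log₂0.5468 = 0.9937.
C = 1 − 0.9937 = 0.0063 bits per channel use.

0.0063 bits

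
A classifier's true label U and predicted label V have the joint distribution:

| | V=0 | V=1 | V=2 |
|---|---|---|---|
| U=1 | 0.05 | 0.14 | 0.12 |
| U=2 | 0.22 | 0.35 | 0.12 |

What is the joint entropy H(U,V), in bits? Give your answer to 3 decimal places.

H(U,V) = −Σ p(x,y)·log₂ p(x,y) over all 6 cells.
  cell (1,0): −0.05·log₂0.05 = 0.2161
  cell (1,1): −0.14·log₂0.14 = 0.3971
  cell (1,2): −0.12·log₂0.12 = 0.3671
  cell (2,0): −0.22·log₂0.22 = 0.4806
  cell (2,1): −0.35·log₂0.35 = 0.5301
  cell (2,2): −0.12·log₂0.12 = 0.3671
Sum = 2.358 bits.

2.358 bits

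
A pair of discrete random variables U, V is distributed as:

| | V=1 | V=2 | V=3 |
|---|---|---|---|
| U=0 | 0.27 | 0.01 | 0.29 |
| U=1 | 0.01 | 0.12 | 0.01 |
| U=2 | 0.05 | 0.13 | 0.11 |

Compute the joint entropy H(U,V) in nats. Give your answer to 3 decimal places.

1.763 nats

H(U,V) = −Σ p(x,y)·ln p(x,y) over all 9 cells.
  cell (0,1): −0.27·ln0.27 = 0.3535
  cell (0,2): −0.01·ln0.01 = 0.0461
  cell (0,3): −0.29·ln0.29 = 0.3590
  cell (1,1): −0.01·ln0.01 = 0.0461
  cell (1,2): −0.12·ln0.12 = 0.2544
  cell (1,3): −0.01·ln0.01 = 0.0461
  cell (2,1): −0.05·ln0.05 = 0.1498
  cell (2,2): −0.13·ln0.13 = 0.2652
  cell (2,3): −0.11·ln0.11 = 0.2428
Sum = 1.763 nats.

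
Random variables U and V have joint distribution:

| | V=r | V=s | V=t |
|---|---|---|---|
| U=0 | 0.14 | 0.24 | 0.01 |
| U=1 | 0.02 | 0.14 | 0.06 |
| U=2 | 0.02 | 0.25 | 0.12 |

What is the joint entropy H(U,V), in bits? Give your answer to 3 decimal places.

2.691 bits

H(U,V) = −Σ p(x,y)·log₂ p(x,y) over all 9 cells.
  cell (0,r): −0.14·log₂0.14 = 0.3971
  cell (0,s): −0.24·log₂0.24 = 0.4941
  cell (0,t): −0.01·log₂0.01 = 0.0664
  cell (1,r): −0.02·log₂0.02 = 0.1129
  cell (1,s): −0.14·log₂0.14 = 0.3971
  cell (1,t): −0.06·log₂0.06 = 0.2435
  cell (2,r): −0.02·log₂0.02 = 0.1129
  cell (2,s): −0.25·log₂0.25 = 0.5000
  cell (2,t): −0.12·log₂0.12 = 0.3671
Sum = 2.691 bits.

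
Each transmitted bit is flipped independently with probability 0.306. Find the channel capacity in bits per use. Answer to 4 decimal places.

Binary symmetric channel: C = 1 − h₂(ε) where h₂ is the binary entropy function.
h₂(0.306) = −0.306·log₂0.306 − 0.694·log₂0.694 = 0.8885.
C = 1 − 0.8885 = 0.1115 bits per channel use.

0.1115 bits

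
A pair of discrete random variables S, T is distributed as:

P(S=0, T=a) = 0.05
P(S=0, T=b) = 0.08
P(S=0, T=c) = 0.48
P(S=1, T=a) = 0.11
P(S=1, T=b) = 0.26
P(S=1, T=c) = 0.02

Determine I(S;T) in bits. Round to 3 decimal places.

Marginals: p(S) = (0.6100, 0.3900), p(T) = (0.1600, 0.3400, 0.5000).
I(S;T) = H(S) + H(T) − H(S,T).
H(S) = 0.9648, H(T) = 1.4522, H(S,T) = 1.9843.
I(S;T) = 0.9648 + 1.4522 − 1.9843 = 0.433 bits.

0.433 bits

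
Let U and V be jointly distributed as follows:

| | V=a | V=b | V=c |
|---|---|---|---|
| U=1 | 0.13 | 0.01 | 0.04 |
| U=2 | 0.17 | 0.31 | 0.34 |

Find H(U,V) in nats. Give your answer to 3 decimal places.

H(U,V) = −Σ p(x,y)·ln p(x,y) over all 6 cells.
  cell (1,a): −0.13·ln0.13 = 0.2652
  cell (1,b): −0.01·ln0.01 = 0.0461
  cell (1,c): −0.04·ln0.04 = 0.1288
  cell (2,a): −0.17·ln0.17 = 0.3012
  cell (2,b): −0.31·ln0.31 = 0.3631
  cell (2,c): −0.34·ln0.34 = 0.3668
Sum = 1.471 nats.

1.471 nats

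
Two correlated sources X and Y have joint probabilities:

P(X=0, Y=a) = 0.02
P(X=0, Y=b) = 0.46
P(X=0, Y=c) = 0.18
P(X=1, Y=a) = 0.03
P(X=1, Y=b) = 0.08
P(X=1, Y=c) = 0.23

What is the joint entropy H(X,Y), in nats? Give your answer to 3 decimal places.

H(X,Y) = −Σ p(x,y)·ln p(x,y) over all 6 cells.
  cell (0,a): −0.02·ln0.02 = 0.0782
  cell (0,b): −0.46·ln0.46 = 0.3572
  cell (0,c): −0.18·ln0.18 = 0.3087
  cell (1,a): −0.03·ln0.03 = 0.1052
  cell (1,b): −0.08·ln0.08 = 0.2021
  cell (1,c): −0.23·ln0.23 = 0.3380
Sum = 1.389 nats.

1.389 nats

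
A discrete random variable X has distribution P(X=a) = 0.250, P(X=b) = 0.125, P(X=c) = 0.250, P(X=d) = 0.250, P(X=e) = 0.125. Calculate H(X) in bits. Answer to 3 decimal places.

2.250 bits

H(X) = −Σ p·log₂ p.
  −(0.250)·log₂(0.250) = 0.5000
  −(0.125)·log₂(0.125) = 0.3750
  −(0.250)·log₂(0.250) = 0.5000
  −(0.250)·log₂(0.250) = 0.5000
  −(0.125)·log₂(0.125) = 0.3750
Sum: 0.5000 + 0.3750 + 0.5000 + 0.5000 + 0.3750 = 2.250 bits.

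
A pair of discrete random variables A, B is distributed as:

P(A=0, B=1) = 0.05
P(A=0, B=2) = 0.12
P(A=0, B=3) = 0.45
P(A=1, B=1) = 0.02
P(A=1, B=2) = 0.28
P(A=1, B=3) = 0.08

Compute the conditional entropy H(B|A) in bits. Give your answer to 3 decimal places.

Marginals: p(A) = (0.6200, 0.3800), p(B) = (0.0700, 0.4000, 0.5300).
H(B|A) = Σ p(A) · H(B|A=·).
  A=0: p=0.6200, H(B|A=0) = 1.0871
  A=1: p=0.3800, H(B|A=1) = 1.0215
Weighted sum = 1.062 bits.

1.062 bits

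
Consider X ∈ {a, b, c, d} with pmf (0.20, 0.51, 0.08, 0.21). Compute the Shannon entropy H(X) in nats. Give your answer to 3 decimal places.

1.195 nats

H(X) = −Σ p·ln p.
  −(0.20)·ln(0.20) = 0.3219
  −(0.51)·ln(0.51) = 0.3434
  −(0.08)·ln(0.08) = 0.2021
  −(0.21)·ln(0.21) = 0.3277
Sum: 0.3219 + 0.3434 + 0.2021 + 0.3277 = 1.195 nats.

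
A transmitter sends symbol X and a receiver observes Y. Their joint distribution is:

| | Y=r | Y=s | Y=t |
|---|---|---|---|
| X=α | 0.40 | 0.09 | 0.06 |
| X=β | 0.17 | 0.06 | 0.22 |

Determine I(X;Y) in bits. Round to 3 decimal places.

Marginals: p(X) = (0.5500, 0.4500), p(Y) = (0.5700, 0.1500, 0.2800).
I(X;Y) = Σ p(x,y)·log₂[p(x,y)/(p(x)p(y))].
  (α,r): 0.40·log₂(1.2759) = 0.1406
  (α,s): 0.09·log₂(1.0909) = 0.0113
  (α,t): 0.06·log₂(0.3896) = -0.0816
  (β,r): 0.17·log₂(0.6628) = -0.1009
  (β,s): 0.06·log₂(0.8889) = -0.0102
  (β,t): 0.22·log₂(1.7460) = 0.1769
Sum = 0.136 bits.

0.136 bits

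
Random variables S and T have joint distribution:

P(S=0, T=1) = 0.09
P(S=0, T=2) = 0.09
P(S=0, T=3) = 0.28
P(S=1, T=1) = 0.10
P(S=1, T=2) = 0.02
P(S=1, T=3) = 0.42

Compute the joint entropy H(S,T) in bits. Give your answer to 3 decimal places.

H(S,T) = −Σ p(x,y)·log₂ p(x,y) over all 6 cells.
  cell (0,1): −0.09·log₂0.09 = 0.3127
  cell (0,2): −0.09·log₂0.09 = 0.3127
  cell (0,3): −0.28·log₂0.28 = 0.5142
  cell (1,1): −0.10·log₂0.10 = 0.3322
  cell (1,2): −0.02·log₂0.02 = 0.1129
  cell (1,3): −0.42·log₂0.42 = 0.5256
Sum = 2.110 bits.

2.110 bits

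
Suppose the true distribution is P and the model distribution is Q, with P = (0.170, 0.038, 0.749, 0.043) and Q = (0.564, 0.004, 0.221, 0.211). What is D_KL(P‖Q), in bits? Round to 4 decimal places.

D(P‖Q) = Σ p·log₂(p/q).
  0.170·log₂(0.170/0.564) = -0.29413
  0.038·log₂(0.038/0.004) = 0.12342
  0.749·log₂(0.749/0.221) = 1.31893
  0.043·log₂(0.043/0.211) = -0.09868
D(P‖Q) = 1.0495 bits.

1.0495 bits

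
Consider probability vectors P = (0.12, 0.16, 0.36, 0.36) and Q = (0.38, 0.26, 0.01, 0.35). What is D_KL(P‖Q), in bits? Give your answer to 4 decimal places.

D(P‖Q) = Σ p·log₂(p/q).
  0.12·log₂(0.12/0.38) = -0.19956
  0.16·log₂(0.16/0.26) = -0.11207
  0.36·log₂(0.36/0.01) = 1.86117
  0.36·log₂(0.36/0.35) = 0.01463
D(P‖Q) = 1.5642 bits.

1.5642 bits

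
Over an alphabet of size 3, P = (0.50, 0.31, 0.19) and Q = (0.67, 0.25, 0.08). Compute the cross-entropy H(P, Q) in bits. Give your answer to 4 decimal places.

H(P,Q) = −Σ p·log₂ q.
  −0.50·log₂(0.67) = 0.28888
  −0.31·log₂(0.25) = 0.62000
  −0.19·log₂(0.08) = 0.69233
H(P,Q) = 1.6012 bits.

1.6012 bits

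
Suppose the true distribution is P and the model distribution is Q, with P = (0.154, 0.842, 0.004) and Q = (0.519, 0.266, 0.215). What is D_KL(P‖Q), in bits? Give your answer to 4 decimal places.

1.1068 bits

D(P‖Q) = Σ p·log₂(p/q).
  0.154·log₂(0.154/0.519) = -0.26993
  0.842·log₂(0.842/0.266) = 1.39974
  0.004·log₂(0.004/0.215) = -0.02299
D(P‖Q) = 1.1068 bits.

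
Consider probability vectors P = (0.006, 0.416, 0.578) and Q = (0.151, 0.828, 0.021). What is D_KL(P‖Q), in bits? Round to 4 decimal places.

D(P‖Q) = Σ p·log₂(p/q).
  0.006·log₂(0.006/0.151) = -0.02792
  0.416·log₂(0.416/0.828) = -0.41311
  0.578·log₂(0.578/0.021) = 2.76435
D(P‖Q) = 2.3233 bits.

2.3233 bits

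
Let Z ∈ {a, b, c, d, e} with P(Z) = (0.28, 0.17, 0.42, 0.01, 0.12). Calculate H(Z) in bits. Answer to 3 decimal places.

H(Z) = −Σ p·log₂ p.
  −(0.28)·log₂(0.28) = 0.5142
  −(0.17)·log₂(0.17) = 0.4346
  −(0.42)·log₂(0.42) = 0.5256
  −(0.01)·log₂(0.01) = 0.0664
  −(0.12)·log₂(0.12) = 0.3671
Sum: 0.5142 + 0.4346 + 0.5256 + 0.0664 + 0.3671 = 1.908 bits.

1.908 bits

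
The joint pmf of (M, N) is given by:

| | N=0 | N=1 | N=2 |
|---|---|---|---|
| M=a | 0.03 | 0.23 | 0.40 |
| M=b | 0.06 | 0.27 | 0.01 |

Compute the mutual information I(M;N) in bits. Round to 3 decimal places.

Marginals: p(M) = (0.6600, 0.3400), p(N) = (0.0900, 0.5000, 0.4100).
I(M;N) = H(M) + H(N) − H(M,N).
H(M) = 0.9248, H(N) = 1.3400, H(M,N) = 1.9882.
I(M;N) = 0.9248 + 1.3400 − 1.9882 = 0.277 bits.

0.277 bits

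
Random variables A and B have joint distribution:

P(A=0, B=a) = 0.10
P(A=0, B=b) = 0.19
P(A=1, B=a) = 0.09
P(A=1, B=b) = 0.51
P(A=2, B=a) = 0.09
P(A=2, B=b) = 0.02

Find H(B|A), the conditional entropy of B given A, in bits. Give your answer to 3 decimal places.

Marginals: p(A) = (0.2900, 0.6000, 0.1100), p(B) = (0.2800, 0.7200).
H(B|A) = Σ p(A) · H(B|A=·).
  A=0: p=0.2900, H(B|A=0) = 0.9294
  A=1: p=0.6000, H(B|A=1) = 0.6098
  A=2: p=0.1100, H(B|A=2) = 0.6840
Weighted sum = 0.711 bits.

0.711 bits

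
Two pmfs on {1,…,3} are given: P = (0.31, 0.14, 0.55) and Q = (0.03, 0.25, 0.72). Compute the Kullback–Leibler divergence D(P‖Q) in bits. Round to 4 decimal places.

0.7136 bits

D(P‖Q) = Σ p·log₂(p/q).
  0.31·log₂(0.31/0.03) = 1.04446
  0.14·log₂(0.14/0.25) = -0.11711
  0.55·log₂(0.55/0.72) = -0.21371
D(P‖Q) = 0.7136 bits.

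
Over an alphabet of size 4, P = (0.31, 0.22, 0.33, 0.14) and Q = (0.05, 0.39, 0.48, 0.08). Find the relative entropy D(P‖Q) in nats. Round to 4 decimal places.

0.3944 nats

D(P‖Q) = Σ p·ln(p/q).
  0.31·ln(0.31/0.05) = 0.56561
  0.22·ln(0.22/0.39) = -0.12595
  0.33·ln(0.33/0.48) = -0.12365
  0.14·ln(0.14/0.08) = 0.07835
D(P‖Q) = 0.3944 nats.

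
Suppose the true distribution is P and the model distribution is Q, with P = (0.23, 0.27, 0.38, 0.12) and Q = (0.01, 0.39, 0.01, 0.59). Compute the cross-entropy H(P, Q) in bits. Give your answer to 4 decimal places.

H(P,Q) = −Σ p·log₂ q.
  −0.23·log₂(0.01) = 1.52809
  −0.27·log₂(0.39) = 0.36678
  −0.38·log₂(0.01) = 2.52467
  −0.12·log₂(0.59) = 0.09135
H(P,Q) = 4.5109 bits.

4.5109 bits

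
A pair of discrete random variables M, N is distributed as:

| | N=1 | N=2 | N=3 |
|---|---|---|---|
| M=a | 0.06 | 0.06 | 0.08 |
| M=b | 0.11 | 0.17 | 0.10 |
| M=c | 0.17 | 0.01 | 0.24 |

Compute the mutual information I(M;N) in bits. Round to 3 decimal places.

0.179 bits

Marginals: p(M) = (0.2000, 0.3800, 0.4200), p(N) = (0.3400, 0.2400, 0.4200).
I(M;N) = Σ p(x,y)·log₂[p(x,y)/(p(x)p(y))].
  (a,1): 0.06·log₂(0.8824) = -0.0108
  (a,2): 0.06·log₂(1.2500) = 0.0193
  (a,3): 0.08·log₂(0.9524) = -0.0056
  (b,1): 0.11·log₂(0.8514) = -0.0255
  (b,2): 0.17·log₂(1.8640) = 0.1527
  (b,3): 0.10·log₂(0.6266) = -0.0674
  (c,1): 0.17·log₂(1.1905) = 0.0428
  (c,2): 0.01·log₂(0.0992) = -0.0333
  (c,3): 0.24·log₂(1.3605) = 0.1066
Sum = 0.179 bits.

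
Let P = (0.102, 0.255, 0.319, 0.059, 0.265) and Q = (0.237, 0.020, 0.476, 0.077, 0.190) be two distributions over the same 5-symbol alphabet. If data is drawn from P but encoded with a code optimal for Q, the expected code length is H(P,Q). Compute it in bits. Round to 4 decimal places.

H(P,Q) = −Σ p·log₂ q.
  −0.102·log₂(0.237) = 0.21186
  −0.255·log₂(0.020) = 1.43918
  −0.319·log₂(0.476) = 0.34164
  −0.059·log₂(0.077) = 0.21824
  −0.265·log₂(0.190) = 0.63492
H(P,Q) = 2.8458 bits.

2.8458 bits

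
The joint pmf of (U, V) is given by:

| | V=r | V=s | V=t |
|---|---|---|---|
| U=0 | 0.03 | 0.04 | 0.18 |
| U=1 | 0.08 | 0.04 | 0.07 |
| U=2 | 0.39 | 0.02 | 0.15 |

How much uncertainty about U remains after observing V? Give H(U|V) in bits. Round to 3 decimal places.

1.221 bits

Marginals: p(U) = (0.2500, 0.1900, 0.5600), p(V) = (0.5000, 0.1000, 0.4000).
H(U|V) = Σ p(V) · H(U|V=·).
  V=r: p=0.5000, H(U|V=r) = 0.9461
  V=s: p=0.1000, H(U|V=s) = 1.5219
  V=t: p=0.4000, H(U|V=t) = 1.4891
Weighted sum = 1.221 bits.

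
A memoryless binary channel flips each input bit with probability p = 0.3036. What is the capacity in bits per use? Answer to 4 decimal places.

Binary symmetric channel: C = 1 − h₂(ε) where h₂ is the binary entropy function.
h₂(0.3036) = −0.3036·log₂0.3036 − 0.6964·log₂0.6964 = 0.8856.
C = 1 − 0.8856 = 0.1144 bits per channel use.

0.1144 bits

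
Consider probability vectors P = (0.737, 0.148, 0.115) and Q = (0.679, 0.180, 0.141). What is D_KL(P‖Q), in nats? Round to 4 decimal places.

D(P‖Q) = Σ p·ln(p/q).
  0.737·ln(0.737/0.679) = 0.06041
  0.148·ln(0.148/0.180) = -0.02897
  0.115·ln(0.115/0.141) = -0.02344
D(P‖Q) = 0.0080 nats.

0.0080 nats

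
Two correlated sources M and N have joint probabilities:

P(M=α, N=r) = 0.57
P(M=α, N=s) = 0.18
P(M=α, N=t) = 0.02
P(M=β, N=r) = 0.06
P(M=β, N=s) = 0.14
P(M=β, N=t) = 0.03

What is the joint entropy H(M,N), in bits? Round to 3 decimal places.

1.813 bits

H(M,N) = −Σ p(x,y)·log₂ p(x,y) over all 6 cells.
  cell (α,r): −0.57·log₂0.57 = 0.4623
  cell (α,s): −0.18·log₂0.18 = 0.4453
  cell (α,t): −0.02·log₂0.02 = 0.1129
  cell (β,r): −0.06·log₂0.06 = 0.2435
  cell (β,s): −0.14·log₂0.14 = 0.3971
  cell (β,t): −0.03·log₂0.03 = 0.1518
Sum = 1.813 bits.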